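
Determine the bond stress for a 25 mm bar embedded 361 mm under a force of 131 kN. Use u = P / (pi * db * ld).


u = P / (pi * db * ld)
= 131 * 1000 / (pi * 25 * 361)
= 4.62 MPa

4.62


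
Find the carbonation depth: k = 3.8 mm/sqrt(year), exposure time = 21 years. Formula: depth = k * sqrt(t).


depth = k * sqrt(t)
= 3.8 * sqrt(21)
= 17.41 mm

17.41


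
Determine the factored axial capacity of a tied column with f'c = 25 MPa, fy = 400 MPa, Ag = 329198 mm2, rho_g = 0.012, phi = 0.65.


Ast = rho * Ag = 0.012 * 329198 = 3950.376 mm2
phi*Pn = 0.65 * 0.80 * (0.85 * 25 * (329198 - 3950.376) + 400 * 3950.376) / 1000
= 4415.66 kN

4415.66


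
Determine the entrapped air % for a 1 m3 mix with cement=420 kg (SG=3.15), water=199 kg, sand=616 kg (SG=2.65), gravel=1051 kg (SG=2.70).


Vol cement = 420 / (3.15 * 1000) = 0.133333 m3
Vol water = 199 / 1000 = 0.199 m3
Vol sand = 616 / (2.65 * 1000) = 0.232453 m3
Vol gravel = 1051 / (2.70 * 1000) = 0.389259 m3
Total solid + water volume = 0.954045 m3
Air = (1 - 0.954045) * 100 = 4.6%

4.6


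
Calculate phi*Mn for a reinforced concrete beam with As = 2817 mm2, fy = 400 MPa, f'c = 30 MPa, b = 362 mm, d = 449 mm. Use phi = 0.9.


a = As * fy / (0.85 * f'c * b)
= 2817 * 400 / (0.85 * 30 * 362)
= 122.0669 mm
Mn = As * fy * (d - a/2) / 10^6
= 437.1607 kN-m
phi*Mn = 0.9 * 437.1607 = 393.44 kN-m

393.44


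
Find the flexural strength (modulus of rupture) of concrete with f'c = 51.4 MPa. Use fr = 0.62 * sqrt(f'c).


fr = 0.62 * sqrt(51.4)
= 4.445 MPa

4.445


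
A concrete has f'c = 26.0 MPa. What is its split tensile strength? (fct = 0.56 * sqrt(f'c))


fct = 0.56 * sqrt(26.0)
= 0.56 * 5.099
= 2.855 MPa

2.855


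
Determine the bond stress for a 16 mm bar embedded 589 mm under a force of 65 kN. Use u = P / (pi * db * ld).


u = P / (pi * db * ld)
= 65 * 1000 / (pi * 16 * 589)
= 2.195 MPa

2.195


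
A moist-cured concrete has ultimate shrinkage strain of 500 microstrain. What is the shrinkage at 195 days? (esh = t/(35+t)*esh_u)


esh(195) = 195 / (35 + 195) * 500
= 195 / 230 * 500
= 423.9 microstrain

423.9


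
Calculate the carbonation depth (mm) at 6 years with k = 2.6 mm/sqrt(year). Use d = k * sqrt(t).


depth = k * sqrt(t)
= 2.6 * sqrt(6)
= 6.37 mm

6.37


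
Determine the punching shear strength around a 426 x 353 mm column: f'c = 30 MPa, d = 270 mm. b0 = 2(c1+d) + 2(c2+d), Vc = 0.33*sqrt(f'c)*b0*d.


b0 = 2*(426 + 270) + 2*(353 + 270) = 2638 mm
Vc = 0.33 * sqrt(30) * 2638 * 270 / 1000
= 1287.4 kN

1287.4


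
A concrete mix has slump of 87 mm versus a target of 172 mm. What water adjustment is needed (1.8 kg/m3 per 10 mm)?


Difference = 172 - 87 = 85 mm
Water adjustment = 85 * 1.8 / 10 = 15.3 kg/m3

15.3


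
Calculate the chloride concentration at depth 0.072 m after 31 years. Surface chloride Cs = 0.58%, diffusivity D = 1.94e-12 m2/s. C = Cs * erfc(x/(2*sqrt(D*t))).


t_seconds = 31 * 365.25 * 24 * 3600 = 978285600.0 s
arg = 0.072 / (2 * sqrt(1.94e-12 * 978285600.0))
= 0.8264
erfc(0.8264) = 0.2425
C = 0.58 * 0.2425 = 0.1407%

0.1407


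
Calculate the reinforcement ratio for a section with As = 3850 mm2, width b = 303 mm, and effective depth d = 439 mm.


rho = As / (b * d)
= 3850 / (303 * 439)
= 0.0289

0.0289


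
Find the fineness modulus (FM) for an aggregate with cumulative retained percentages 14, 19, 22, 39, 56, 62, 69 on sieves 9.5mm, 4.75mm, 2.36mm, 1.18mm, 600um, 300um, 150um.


FM = sum(cumulative % retained) / 100
= 281 / 100
= 2.81

2.81


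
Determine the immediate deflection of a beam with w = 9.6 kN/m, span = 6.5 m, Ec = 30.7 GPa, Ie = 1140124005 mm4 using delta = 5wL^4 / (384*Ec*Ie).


Convert: L = 6.5 m = 6500 mm, Ec = 30.7 GPa = 30700 MPa
delta = 5 * 9.6 * 6500^4 / (384 * 30700 * 1140124005)
= 6.37 mm

6.37


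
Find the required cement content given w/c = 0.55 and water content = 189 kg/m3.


Cement = water / (w/c)
= 189 / 0.55
= 343.6 kg/m3

343.6


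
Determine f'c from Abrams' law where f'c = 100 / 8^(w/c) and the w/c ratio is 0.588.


f'c = 100 / 8^0.588
= 100 / 3.396
= 29.44 MPa

29.44


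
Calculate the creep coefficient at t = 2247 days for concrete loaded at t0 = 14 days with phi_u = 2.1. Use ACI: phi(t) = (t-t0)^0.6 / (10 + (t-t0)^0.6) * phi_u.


dt = 2247 - 14 = 2233
phi = 2233^0.6 / (10 + 2233^0.6) * 2.1
= 1.913

1.913


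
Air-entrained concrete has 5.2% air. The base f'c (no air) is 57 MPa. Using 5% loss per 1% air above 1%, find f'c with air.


Strength loss = (5.2 - 1) * 5 = 21.0%
f'c = 57 * (1 - 21.0/100)
= 45.03 MPa

45.03


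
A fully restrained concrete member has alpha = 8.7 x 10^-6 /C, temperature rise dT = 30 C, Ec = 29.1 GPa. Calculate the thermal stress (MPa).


sigma = alpha * dT * Ec
= 8.7e-6 * 30 * 29.1 * 1000
= 7.595 MPa

7.595


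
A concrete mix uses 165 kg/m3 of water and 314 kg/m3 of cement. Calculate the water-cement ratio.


w/c = water / cement
w/c = 165 / 314 = 0.525

0.525


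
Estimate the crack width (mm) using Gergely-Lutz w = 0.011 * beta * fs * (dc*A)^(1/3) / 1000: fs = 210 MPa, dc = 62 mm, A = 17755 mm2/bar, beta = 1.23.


w = 0.011 * beta * fs * (dc * A)^(1/3) / 1000
= 0.011 * 1.23 * 210 * (62 * 17755)^(1/3) / 1000
= 0.293 mm

0.293


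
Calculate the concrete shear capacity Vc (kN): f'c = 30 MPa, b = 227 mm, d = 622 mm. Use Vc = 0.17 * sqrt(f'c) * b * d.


Vc = 0.17 * sqrt(30) * 227 * 622 / 1000
= 131.47 kN

131.47


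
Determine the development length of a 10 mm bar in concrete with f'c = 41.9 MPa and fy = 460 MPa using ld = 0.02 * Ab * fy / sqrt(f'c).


Ab = pi * 10^2 / 4 = 78.54 mm2
ld = 0.02 * 78.54 * 460 / sqrt(41.9)
= 111.6 mm

111.6


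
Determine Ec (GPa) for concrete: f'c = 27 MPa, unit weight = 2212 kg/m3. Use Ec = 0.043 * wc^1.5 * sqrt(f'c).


Ec = 0.043 * 2212^1.5 * sqrt(27) / 1000
= 23.24 GPa

23.24


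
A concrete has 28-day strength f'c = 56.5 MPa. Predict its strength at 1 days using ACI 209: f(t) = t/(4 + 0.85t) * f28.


f(1) = 1 / (4 + 0.85 * 1) * 56.5
= 1 / 4.85 * 56.5
= 11.65 MPa

11.65


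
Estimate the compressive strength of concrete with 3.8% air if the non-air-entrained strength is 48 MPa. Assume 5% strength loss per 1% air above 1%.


Strength loss = (3.8 - 1) * 5 = 14.0%
f'c = 48 * (1 - 14.0/100)
= 41.28 MPa

41.28


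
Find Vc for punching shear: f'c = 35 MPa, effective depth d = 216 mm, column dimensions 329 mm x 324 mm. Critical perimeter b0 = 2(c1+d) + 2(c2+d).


b0 = 2*(329 + 216) + 2*(324 + 216) = 2170 mm
Vc = 0.33 * sqrt(35) * 2170 * 216 / 1000
= 915.09 kN

915.09


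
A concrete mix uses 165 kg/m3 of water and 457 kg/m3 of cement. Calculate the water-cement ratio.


w/c = water / cement
w/c = 165 / 457 = 0.361

0.361


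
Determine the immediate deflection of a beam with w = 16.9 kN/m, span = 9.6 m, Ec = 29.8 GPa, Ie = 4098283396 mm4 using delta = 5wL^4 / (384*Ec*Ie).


Convert: L = 9.6 m = 9600 mm, Ec = 29.8 GPa = 29800 MPa
delta = 5 * 16.9 * 9600^4 / (384 * 29800 * 4098283396)
= 15.3 mm

15.3


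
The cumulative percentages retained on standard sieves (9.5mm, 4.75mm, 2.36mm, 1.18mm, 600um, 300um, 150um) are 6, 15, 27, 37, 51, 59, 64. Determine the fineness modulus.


FM = sum(cumulative % retained) / 100
= 259 / 100
= 2.59

2.59


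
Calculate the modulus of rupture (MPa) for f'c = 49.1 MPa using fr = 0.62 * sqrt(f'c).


fr = 0.62 * sqrt(49.1)
= 4.344 MPa

4.344


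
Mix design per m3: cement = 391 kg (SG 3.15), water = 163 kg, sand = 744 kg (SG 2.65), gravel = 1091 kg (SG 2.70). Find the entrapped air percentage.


Vol cement = 391 / (3.15 * 1000) = 0.124127 m3
Vol water = 163 / 1000 = 0.163 m3
Vol sand = 744 / (2.65 * 1000) = 0.280755 m3
Vol gravel = 1091 / (2.70 * 1000) = 0.404074 m3
Total solid + water volume = 0.971956 m3
Air = (1 - 0.971956) * 100 = 2.8%

2.8


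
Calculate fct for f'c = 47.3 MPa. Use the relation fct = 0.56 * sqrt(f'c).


fct = 0.56 * sqrt(47.3)
= 0.56 * 6.877
= 3.851 MPa

3.851


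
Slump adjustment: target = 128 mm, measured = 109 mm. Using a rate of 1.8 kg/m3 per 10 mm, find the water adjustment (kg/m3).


Difference = 128 - 109 = 19 mm
Water adjustment = 19 * 1.8 / 10 = 3.4 kg/m3

3.4


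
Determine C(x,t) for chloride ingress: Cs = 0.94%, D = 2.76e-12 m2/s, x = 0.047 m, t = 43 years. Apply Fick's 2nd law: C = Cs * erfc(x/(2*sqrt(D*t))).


t_seconds = 43 * 365.25 * 24 * 3600 = 1356976800.0 s
arg = 0.047 / (2 * sqrt(2.76e-12 * 1356976800.0))
= 0.384
erfc(0.384) = 0.5871
C = 0.94 * 0.5871 = 0.5519%

0.5519


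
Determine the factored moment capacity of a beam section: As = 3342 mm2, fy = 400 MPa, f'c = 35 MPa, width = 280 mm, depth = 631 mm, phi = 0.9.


a = As * fy / (0.85 * f'c * b)
= 3342 * 400 / (0.85 * 35 * 280)
= 160.4802 mm
Mn = As * fy * (d - a/2) / 10^6
= 736.2558 kN-m
phi*Mn = 0.9 * 736.2558 = 662.63 kN-m

662.63


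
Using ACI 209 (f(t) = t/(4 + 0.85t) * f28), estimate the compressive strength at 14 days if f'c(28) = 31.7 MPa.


f(14) = 14 / (4 + 0.85 * 14) * 31.7
= 14 / 15.9 * 31.7
= 27.91 MPa

27.91


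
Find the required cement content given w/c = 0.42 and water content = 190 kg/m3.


Cement = water / (w/c)
= 190 / 0.42
= 452.4 kg/m3

452.4


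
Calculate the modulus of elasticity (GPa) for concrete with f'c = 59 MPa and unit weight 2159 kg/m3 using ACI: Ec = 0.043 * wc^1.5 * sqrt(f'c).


Ec = 0.043 * 2159^1.5 * sqrt(59) / 1000
= 33.13 GPa

33.13


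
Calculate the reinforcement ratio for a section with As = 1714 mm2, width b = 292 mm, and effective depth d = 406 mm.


rho = As / (b * d)
= 1714 / (292 * 406)
= 0.0145

0.0145


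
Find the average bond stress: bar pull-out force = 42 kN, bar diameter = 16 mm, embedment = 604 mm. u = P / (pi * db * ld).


u = P / (pi * db * ld)
= 42 * 1000 / (pi * 16 * 604)
= 1.383 MPa

1.383


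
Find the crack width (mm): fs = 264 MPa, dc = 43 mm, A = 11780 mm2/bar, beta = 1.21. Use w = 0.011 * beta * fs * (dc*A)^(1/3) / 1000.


w = 0.011 * beta * fs * (dc * A)^(1/3) / 1000
= 0.011 * 1.21 * 264 * (43 * 11780)^(1/3) / 1000
= 0.28 mm

0.28


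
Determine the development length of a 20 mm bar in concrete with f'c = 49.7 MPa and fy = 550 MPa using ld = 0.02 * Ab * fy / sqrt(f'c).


Ab = pi * 20^2 / 4 = 314.159 mm2
ld = 0.02 * 314.159 * 550 / sqrt(49.7)
= 490.2 mm

490.2


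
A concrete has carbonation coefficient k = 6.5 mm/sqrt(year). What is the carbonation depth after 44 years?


depth = k * sqrt(t)
= 6.5 * sqrt(44)
= 43.12 mm

43.12


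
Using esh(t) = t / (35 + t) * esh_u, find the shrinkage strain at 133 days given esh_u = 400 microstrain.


esh(133) = 133 / (35 + 133) * 400
= 133 / 168 * 400
= 316.7 microstrain

316.7


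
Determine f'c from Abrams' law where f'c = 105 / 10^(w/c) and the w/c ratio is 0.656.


f'c = 105 / 10^0.656
= 105 / 4.529
= 23.18 MPa

23.18


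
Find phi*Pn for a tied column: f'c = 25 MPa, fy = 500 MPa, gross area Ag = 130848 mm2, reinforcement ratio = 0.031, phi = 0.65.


Ast = rho * Ag = 0.031 * 130848 = 4056.288 mm2
phi*Pn = 0.65 * 0.80 * (0.85 * 25 * (130848 - 4056.288) + 500 * 4056.288) / 1000
= 2455.68 kN

2455.68


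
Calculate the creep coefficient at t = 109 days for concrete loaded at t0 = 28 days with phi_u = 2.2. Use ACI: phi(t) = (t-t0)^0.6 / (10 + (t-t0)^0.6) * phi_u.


dt = 109 - 28 = 81
phi = 81^0.6 / (10 + 81^0.6) * 2.2
= 1.282

1.282


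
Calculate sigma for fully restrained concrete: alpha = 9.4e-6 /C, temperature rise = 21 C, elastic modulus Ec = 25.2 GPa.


sigma = alpha * dT * Ec
= 9.4e-6 * 21 * 25.2 * 1000
= 4.974 MPa

4.974


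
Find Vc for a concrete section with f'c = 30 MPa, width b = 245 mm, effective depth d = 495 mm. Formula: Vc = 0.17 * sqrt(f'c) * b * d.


Vc = 0.17 * sqrt(30) * 245 * 495 / 1000
= 112.92 kN

112.92


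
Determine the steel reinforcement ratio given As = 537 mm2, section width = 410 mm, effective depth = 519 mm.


rho = As / (b * d)
= 537 / (410 * 519)
= 0.0025

0.0025


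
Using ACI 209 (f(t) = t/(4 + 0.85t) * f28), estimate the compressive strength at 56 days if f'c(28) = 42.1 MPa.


f(56) = 56 / (4 + 0.85 * 56) * 42.1
= 56 / 51.6 * 42.1
= 45.69 MPa

45.69


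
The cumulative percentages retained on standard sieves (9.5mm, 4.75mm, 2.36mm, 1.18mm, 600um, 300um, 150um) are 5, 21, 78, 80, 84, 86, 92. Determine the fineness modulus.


FM = sum(cumulative % retained) / 100
= 446 / 100
= 4.46

4.46


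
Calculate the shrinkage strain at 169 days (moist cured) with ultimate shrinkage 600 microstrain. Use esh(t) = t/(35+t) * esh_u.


esh(169) = 169 / (35 + 169) * 600
= 169 / 204 * 600
= 497.1 microstrain

497.1


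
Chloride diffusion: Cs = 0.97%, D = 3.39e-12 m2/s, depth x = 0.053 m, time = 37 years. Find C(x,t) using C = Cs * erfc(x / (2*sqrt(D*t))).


t_seconds = 37 * 365.25 * 24 * 3600 = 1167631200.0 s
arg = 0.053 / (2 * sqrt(3.39e-12 * 1167631200.0))
= 0.4212
erfc(0.4212) = 0.5514
C = 0.97 * 0.5514 = 0.5349%

0.5349


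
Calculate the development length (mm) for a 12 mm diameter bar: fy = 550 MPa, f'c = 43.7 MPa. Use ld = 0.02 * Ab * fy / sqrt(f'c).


Ab = pi * 12^2 / 4 = 113.097 mm2
ld = 0.02 * 113.097 * 550 / sqrt(43.7)
= 188.2 mm

188.2


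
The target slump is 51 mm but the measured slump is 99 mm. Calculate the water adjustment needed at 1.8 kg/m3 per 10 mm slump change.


Difference = 51 - 99 = -48 mm
Water adjustment = -48 * 1.8 / 10 = -8.6 kg/m3

-8.6


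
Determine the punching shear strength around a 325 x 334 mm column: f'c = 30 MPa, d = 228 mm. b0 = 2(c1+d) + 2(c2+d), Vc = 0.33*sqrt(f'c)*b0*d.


b0 = 2*(325 + 228) + 2*(334 + 228) = 2230 mm
Vc = 0.33 * sqrt(30) * 2230 * 228 / 1000
= 919.0 kN

919.0


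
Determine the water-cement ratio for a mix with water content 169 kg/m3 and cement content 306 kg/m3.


w/c = water / cement
w/c = 169 / 306 = 0.552

0.552


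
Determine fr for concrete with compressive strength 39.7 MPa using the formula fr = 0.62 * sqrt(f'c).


fr = 0.62 * sqrt(39.7)
= 3.906 MPa

3.906


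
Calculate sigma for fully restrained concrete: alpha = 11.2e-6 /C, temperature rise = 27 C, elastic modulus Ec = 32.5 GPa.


sigma = alpha * dT * Ec
= 11.2e-6 * 27 * 32.5 * 1000
= 9.828 MPa

9.828


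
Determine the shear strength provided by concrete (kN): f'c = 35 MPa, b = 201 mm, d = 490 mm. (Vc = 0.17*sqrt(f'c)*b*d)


Vc = 0.17 * sqrt(35) * 201 * 490 / 1000
= 99.05 kN

99.05


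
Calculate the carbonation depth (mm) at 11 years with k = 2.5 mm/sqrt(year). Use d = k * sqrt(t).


depth = k * sqrt(t)
= 2.5 * sqrt(11)
= 8.29 mm

8.29


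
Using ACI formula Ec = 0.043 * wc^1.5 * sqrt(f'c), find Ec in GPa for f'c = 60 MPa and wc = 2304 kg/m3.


Ec = 0.043 * 2304^1.5 * sqrt(60) / 1000
= 36.84 GPa

36.84


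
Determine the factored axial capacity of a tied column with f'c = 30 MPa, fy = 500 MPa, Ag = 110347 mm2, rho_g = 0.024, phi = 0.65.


Ast = rho * Ag = 0.024 * 110347 = 2648.328 mm2
phi*Pn = 0.65 * 0.80 * (0.85 * 30 * (110347 - 2648.328) + 500 * 2648.328) / 1000
= 2116.65 kN

2116.65


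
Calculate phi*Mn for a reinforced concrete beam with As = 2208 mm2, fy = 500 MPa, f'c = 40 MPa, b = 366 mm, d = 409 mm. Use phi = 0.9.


a = As * fy / (0.85 * f'c * b)
= 2208 * 500 / (0.85 * 40 * 366)
= 88.7175 mm
Mn = As * fy * (d - a/2) / 10^6
= 402.564 kN-m
phi*Mn = 0.9 * 402.564 = 362.31 kN-m

362.31


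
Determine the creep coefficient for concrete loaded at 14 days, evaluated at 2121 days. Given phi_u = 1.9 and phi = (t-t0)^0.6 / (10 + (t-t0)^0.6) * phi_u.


dt = 2121 - 14 = 2107
phi = 2107^0.6 / (10 + 2107^0.6) * 1.9
= 1.725

1.725


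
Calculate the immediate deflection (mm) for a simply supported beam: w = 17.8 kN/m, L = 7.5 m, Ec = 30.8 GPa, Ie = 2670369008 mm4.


Convert: L = 7.5 m = 7500 mm, Ec = 30.8 GPa = 30800 MPa
delta = 5 * 17.8 * 7500^4 / (384 * 30800 * 2670369008)
= 8.92 mm

8.92


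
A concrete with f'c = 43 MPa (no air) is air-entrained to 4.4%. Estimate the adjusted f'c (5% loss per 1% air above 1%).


Strength loss = (4.4 - 1) * 5 = 17.0%
f'c = 43 * (1 - 17.0/100)
= 35.69 MPa

35.69


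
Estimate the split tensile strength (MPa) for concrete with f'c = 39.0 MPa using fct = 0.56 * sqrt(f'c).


fct = 0.56 * sqrt(39.0)
= 0.56 * 6.245
= 3.497 MPa

3.497


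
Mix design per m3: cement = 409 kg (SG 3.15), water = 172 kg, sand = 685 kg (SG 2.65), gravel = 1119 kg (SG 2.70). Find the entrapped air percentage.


Vol cement = 409 / (3.15 * 1000) = 0.129841 m3
Vol water = 172 / 1000 = 0.172 m3
Vol sand = 685 / (2.65 * 1000) = 0.258491 m3
Vol gravel = 1119 / (2.70 * 1000) = 0.414444 m3
Total solid + water volume = 0.974776 m3
Air = (1 - 0.974776) * 100 = 2.52%

2.52


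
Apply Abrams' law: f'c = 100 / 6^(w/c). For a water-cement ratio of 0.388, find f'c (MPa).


f'c = 100 / 6^0.388
= 100 / 2.004
= 49.9 MPa

49.9


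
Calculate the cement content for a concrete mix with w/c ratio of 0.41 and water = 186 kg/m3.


Cement = water / (w/c)
= 186 / 0.41
= 453.7 kg/m3

453.7


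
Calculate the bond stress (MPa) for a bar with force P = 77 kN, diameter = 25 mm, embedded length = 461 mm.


u = P / (pi * db * ld)
= 77 * 1000 / (pi * 25 * 461)
= 2.127 MPa

2.127


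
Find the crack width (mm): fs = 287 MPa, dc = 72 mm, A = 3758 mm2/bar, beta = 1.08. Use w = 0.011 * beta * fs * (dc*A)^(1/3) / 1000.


w = 0.011 * beta * fs * (dc * A)^(1/3) / 1000
= 0.011 * 1.08 * 287 * (72 * 3758)^(1/3) / 1000
= 0.221 mm

0.221


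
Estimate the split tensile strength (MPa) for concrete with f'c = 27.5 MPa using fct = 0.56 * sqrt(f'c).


fct = 0.56 * sqrt(27.5)
= 0.56 * 5.244
= 2.937 MPa

2.937


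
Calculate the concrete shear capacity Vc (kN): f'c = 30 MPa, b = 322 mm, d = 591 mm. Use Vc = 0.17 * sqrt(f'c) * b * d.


Vc = 0.17 * sqrt(30) * 322 * 591 / 1000
= 177.2 kN

177.2


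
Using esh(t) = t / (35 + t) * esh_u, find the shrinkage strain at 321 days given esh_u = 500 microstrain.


esh(321) = 321 / (35 + 321) * 500
= 321 / 356 * 500
= 450.8 microstrain

450.8


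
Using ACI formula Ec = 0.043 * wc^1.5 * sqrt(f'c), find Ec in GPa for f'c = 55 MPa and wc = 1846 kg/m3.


Ec = 0.043 * 1846^1.5 * sqrt(55) / 1000
= 25.29 GPa

25.29


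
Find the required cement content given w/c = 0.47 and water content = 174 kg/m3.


Cement = water / (w/c)
= 174 / 0.47
= 370.2 kg/m3

370.2


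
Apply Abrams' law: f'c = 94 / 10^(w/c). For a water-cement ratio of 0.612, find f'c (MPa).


f'c = 94 / 10^0.612
= 94 / 4.093
= 22.97 MPa

22.97


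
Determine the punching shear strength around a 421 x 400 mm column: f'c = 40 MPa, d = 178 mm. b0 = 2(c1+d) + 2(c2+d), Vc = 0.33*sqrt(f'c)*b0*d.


b0 = 2*(421 + 178) + 2*(400 + 178) = 2354 mm
Vc = 0.33 * sqrt(40) * 2354 * 178 / 1000
= 874.52 kN

874.52


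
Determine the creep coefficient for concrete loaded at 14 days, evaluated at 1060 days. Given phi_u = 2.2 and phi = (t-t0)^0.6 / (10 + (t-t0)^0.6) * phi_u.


dt = 1060 - 14 = 1046
phi = 1046^0.6 / (10 + 1046^0.6) * 2.2
= 1.906

1.906


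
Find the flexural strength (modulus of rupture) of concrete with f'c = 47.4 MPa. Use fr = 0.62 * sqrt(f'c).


fr = 0.62 * sqrt(47.4)
= 4.269 MPa

4.269


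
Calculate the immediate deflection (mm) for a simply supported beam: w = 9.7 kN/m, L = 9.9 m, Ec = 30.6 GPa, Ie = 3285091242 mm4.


Convert: L = 9.9 m = 9900 mm, Ec = 30.6 GPa = 30600 MPa
delta = 5 * 9.7 * 9900^4 / (384 * 30600 * 3285091242)
= 12.07 mm

12.07


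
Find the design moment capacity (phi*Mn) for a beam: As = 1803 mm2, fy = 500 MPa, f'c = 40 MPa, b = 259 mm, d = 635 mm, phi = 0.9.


a = As * fy / (0.85 * f'c * b)
= 1803 * 500 / (0.85 * 40 * 259)
= 102.3734 mm
Mn = As * fy * (d - a/2) / 10^6
= 526.3077 kN-m
phi*Mn = 0.9 * 526.3077 = 473.68 kN-m

473.68


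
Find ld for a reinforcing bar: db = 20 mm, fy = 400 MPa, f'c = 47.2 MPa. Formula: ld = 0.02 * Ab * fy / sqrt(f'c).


Ab = pi * 20^2 / 4 = 314.159 mm2
ld = 0.02 * 314.159 * 400 / sqrt(47.2)
= 365.8 mm

365.8


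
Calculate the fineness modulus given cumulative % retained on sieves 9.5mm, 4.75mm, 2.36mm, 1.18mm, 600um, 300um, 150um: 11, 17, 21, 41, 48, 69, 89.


FM = sum(cumulative % retained) / 100
= 296 / 100
= 2.96

2.96


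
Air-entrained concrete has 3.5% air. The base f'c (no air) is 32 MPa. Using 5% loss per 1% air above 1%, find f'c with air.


Strength loss = (3.5 - 1) * 5 = 12.5%
f'c = 32 * (1 - 12.5/100)
= 28.0 MPa

28.0


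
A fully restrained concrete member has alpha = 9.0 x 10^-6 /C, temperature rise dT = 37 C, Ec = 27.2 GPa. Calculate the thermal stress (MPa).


sigma = alpha * dT * Ec
= 9.0e-6 * 37 * 27.2 * 1000
= 9.058 MPa

9.058


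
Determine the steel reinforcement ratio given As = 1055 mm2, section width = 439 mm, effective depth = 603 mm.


rho = As / (b * d)
= 1055 / (439 * 603)
= 0.004

0.004


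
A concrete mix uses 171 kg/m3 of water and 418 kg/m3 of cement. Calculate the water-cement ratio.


w/c = water / cement
w/c = 171 / 418 = 0.409

0.409


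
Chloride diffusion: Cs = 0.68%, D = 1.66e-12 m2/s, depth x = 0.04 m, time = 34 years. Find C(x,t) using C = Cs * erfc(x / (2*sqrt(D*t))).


t_seconds = 34 * 365.25 * 24 * 3600 = 1072958400.0 s
arg = 0.04 / (2 * sqrt(1.66e-12 * 1072958400.0))
= 0.4739
erfc(0.4739) = 0.5027
C = 0.68 * 0.5027 = 0.3419%

0.3419


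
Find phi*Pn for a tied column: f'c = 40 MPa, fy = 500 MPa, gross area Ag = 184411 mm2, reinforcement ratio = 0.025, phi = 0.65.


Ast = rho * Ag = 0.025 * 184411 = 4610.275 mm2
phi*Pn = 0.65 * 0.80 * (0.85 * 40 * (184411 - 4610.275) + 500 * 4610.275) / 1000
= 4377.55 kN

4377.55


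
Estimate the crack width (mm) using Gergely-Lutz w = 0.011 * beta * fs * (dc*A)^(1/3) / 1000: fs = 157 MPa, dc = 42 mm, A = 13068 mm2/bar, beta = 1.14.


w = 0.011 * beta * fs * (dc * A)^(1/3) / 1000
= 0.011 * 1.14 * 157 * (42 * 13068)^(1/3) / 1000
= 0.161 mm

0.161


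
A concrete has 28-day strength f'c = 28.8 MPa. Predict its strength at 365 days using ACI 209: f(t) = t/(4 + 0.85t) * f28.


f(365) = 365 / (4 + 0.85 * 365) * 28.8
= 365 / 314.25 * 28.8
= 33.45 MPa

33.45


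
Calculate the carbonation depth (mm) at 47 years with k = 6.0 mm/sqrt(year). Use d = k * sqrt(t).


depth = k * sqrt(t)
= 6.0 * sqrt(47)
= 41.13 mm

41.13


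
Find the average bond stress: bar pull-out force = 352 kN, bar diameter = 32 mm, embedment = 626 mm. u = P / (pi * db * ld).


u = P / (pi * db * ld)
= 352 * 1000 / (pi * 32 * 626)
= 5.593 MPa

5.593


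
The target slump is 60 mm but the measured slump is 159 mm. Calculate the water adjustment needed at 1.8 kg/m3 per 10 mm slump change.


Difference = 60 - 159 = -99 mm
Water adjustment = -99 * 1.8 / 10 = -17.8 kg/m3

-17.8


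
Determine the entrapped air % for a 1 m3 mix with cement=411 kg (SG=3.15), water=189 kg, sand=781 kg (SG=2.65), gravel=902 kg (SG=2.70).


Vol cement = 411 / (3.15 * 1000) = 0.130476 m3
Vol water = 189 / 1000 = 0.189 m3
Vol sand = 781 / (2.65 * 1000) = 0.294717 m3
Vol gravel = 902 / (2.70 * 1000) = 0.334074 m3
Total solid + water volume = 0.948267 m3
Air = (1 - 0.948267) * 100 = 5.17%

5.17


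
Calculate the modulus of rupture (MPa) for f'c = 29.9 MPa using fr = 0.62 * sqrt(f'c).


fr = 0.62 * sqrt(29.9)
= 3.39 MPa

3.39


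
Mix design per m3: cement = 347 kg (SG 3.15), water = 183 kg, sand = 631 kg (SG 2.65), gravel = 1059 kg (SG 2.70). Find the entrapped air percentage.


Vol cement = 347 / (3.15 * 1000) = 0.110159 m3
Vol water = 183 / 1000 = 0.183 m3
Vol sand = 631 / (2.65 * 1000) = 0.238113 m3
Vol gravel = 1059 / (2.70 * 1000) = 0.392222 m3
Total solid + water volume = 0.923494 m3
Air = (1 - 0.923494) * 100 = 7.65%

7.65


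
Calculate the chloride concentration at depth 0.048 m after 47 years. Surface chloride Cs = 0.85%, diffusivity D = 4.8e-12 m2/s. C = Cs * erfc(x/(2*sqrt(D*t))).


t_seconds = 47 * 365.25 * 24 * 3600 = 1483207200.0 s
arg = 0.048 / (2 * sqrt(4.8e-12 * 1483207200.0))
= 0.2844
erfc(0.2844) = 0.6875
C = 0.85 * 0.6875 = 0.5844%

0.5844


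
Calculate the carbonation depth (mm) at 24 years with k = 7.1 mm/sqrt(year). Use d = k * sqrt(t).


depth = k * sqrt(t)
= 7.1 * sqrt(24)
= 34.78 mm

34.78


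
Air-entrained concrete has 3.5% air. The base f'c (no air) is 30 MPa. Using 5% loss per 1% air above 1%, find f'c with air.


Strength loss = (3.5 - 1) * 5 = 12.5%
f'c = 30 * (1 - 12.5/100)
= 26.25 MPa

26.25


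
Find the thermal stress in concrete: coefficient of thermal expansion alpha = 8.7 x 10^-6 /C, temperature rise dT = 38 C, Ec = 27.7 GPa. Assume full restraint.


sigma = alpha * dT * Ec
= 8.7e-6 * 38 * 27.7 * 1000
= 9.158 MPa

9.158


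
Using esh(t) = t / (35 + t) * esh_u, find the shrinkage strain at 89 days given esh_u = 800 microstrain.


esh(89) = 89 / (35 + 89) * 800
= 89 / 124 * 800
= 574.2 microstrain

574.2


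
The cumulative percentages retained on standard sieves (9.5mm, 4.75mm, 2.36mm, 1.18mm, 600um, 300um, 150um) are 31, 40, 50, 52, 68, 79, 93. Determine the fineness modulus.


FM = sum(cumulative % retained) / 100
= 413 / 100
= 4.13

4.13


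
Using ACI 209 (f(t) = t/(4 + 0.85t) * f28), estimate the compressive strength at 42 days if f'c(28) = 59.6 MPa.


f(42) = 42 / (4 + 0.85 * 42) * 59.6
= 42 / 39.7 * 59.6
= 63.05 MPa

63.05


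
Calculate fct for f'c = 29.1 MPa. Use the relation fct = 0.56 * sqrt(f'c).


fct = 0.56 * sqrt(29.1)
= 0.56 * 5.394
= 3.021 MPa

3.021


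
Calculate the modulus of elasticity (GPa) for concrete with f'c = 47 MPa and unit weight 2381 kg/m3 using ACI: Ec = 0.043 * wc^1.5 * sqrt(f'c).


Ec = 0.043 * 2381^1.5 * sqrt(47) / 1000
= 34.25 GPa

34.25


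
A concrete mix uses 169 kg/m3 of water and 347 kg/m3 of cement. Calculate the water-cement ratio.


w/c = water / cement
w/c = 169 / 347 = 0.487

0.487


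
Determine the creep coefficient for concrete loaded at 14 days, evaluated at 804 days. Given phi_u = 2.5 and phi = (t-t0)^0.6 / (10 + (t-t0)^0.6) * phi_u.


dt = 804 - 14 = 790
phi = 790^0.6 / (10 + 790^0.6) * 2.5
= 2.114

2.114


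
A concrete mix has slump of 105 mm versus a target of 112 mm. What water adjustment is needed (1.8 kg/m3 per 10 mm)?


Difference = 112 - 105 = 7 mm
Water adjustment = 7 * 1.8 / 10 = 1.3 kg/m3

1.3


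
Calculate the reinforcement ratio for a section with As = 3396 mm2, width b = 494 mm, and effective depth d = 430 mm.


rho = As / (b * d)
= 3396 / (494 * 430)
= 0.016

0.016


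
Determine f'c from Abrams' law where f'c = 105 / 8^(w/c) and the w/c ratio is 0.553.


f'c = 105 / 8^0.553
= 105 / 3.158
= 33.25 MPa

33.25


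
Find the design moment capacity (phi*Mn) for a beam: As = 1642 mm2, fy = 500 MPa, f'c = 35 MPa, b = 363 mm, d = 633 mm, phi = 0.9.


a = As * fy / (0.85 * f'c * b)
= 1642 * 500 / (0.85 * 35 * 363)
= 76.0238 mm
Mn = As * fy * (d - a/2) / 10^6
= 488.4852 kN-m
phi*Mn = 0.9 * 488.4852 = 439.64 kN-m

439.64


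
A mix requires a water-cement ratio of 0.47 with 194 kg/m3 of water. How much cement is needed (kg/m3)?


Cement = water / (w/c)
= 194 / 0.47
= 412.8 kg/m3

412.8


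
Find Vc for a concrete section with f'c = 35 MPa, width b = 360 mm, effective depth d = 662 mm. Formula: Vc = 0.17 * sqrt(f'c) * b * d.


Vc = 0.17 * sqrt(35) * 360 * 662 / 1000
= 239.69 kN

239.69


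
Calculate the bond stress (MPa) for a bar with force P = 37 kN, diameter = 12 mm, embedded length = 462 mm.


u = P / (pi * db * ld)
= 37 * 1000 / (pi * 12 * 462)
= 2.124 MPa

2.124


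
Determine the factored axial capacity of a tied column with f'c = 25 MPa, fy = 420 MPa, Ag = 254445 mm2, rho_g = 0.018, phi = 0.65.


Ast = rho * Ag = 0.018 * 254445 = 4580.01 mm2
phi*Pn = 0.65 * 0.80 * (0.85 * 25 * (254445 - 4580.01) + 420 * 4580.01) / 1000
= 3761.28 kN

3761.28


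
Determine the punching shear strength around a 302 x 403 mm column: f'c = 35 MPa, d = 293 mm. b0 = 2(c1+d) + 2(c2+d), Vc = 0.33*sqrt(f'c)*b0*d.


b0 = 2*(302 + 293) + 2*(403 + 293) = 2582 mm
Vc = 0.33 * sqrt(35) * 2582 * 293 / 1000
= 1476.97 kN

1476.97


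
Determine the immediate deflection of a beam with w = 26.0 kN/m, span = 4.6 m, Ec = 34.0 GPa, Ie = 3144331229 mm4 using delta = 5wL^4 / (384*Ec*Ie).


Convert: L = 4.6 m = 4600 mm, Ec = 34.0 GPa = 34000 MPa
delta = 5 * 26.0 * 4600^4 / (384 * 34000 * 3144331229)
= 1.42 mm

1.42


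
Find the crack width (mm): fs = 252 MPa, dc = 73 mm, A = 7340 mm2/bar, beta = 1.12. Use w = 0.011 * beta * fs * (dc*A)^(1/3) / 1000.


w = 0.011 * beta * fs * (dc * A)^(1/3) / 1000
= 0.011 * 1.12 * 252 * (73 * 7340)^(1/3) / 1000
= 0.252 mm

0.252


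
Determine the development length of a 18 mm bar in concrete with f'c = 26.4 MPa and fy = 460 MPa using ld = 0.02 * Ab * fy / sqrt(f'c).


Ab = pi * 18^2 / 4 = 254.469 mm2
ld = 0.02 * 254.469 * 460 / sqrt(26.4)
= 455.6 mm

455.6


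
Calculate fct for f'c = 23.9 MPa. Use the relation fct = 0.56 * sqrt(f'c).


fct = 0.56 * sqrt(23.9)
= 0.56 * 4.889
= 2.738 MPa

2.738


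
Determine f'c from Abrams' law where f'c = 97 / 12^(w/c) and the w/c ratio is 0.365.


f'c = 97 / 12^0.365
= 97 / 2.477
= 39.16 MPa

39.16


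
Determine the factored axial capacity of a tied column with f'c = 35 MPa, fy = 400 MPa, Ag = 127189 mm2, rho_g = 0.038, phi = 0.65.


Ast = rho * Ag = 0.038 * 127189 = 4833.182 mm2
phi*Pn = 0.65 * 0.80 * (0.85 * 35 * (127189 - 4833.182) + 400 * 4833.182) / 1000
= 2898.15 kN

2898.15


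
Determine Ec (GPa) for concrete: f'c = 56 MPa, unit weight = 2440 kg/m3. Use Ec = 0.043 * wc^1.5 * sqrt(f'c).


Ec = 0.043 * 2440^1.5 * sqrt(56) / 1000
= 38.78 GPa

38.78


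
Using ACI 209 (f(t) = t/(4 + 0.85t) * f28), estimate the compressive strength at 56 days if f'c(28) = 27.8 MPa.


f(56) = 56 / (4 + 0.85 * 56) * 27.8
= 56 / 51.6 * 27.8
= 30.17 MPa

30.17


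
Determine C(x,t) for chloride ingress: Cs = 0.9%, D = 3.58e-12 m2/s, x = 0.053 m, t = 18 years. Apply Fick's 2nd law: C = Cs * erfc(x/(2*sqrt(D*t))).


t_seconds = 18 * 365.25 * 24 * 3600 = 568036800.0 s
arg = 0.053 / (2 * sqrt(3.58e-12 * 568036800.0))
= 0.5876
erfc(0.5876) = 0.4059
C = 0.9 * 0.4059 = 0.3653%

0.3653


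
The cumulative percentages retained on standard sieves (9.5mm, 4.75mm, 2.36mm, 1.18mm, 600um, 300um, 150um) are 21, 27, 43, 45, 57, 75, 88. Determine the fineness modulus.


FM = sum(cumulative % retained) / 100
= 356 / 100
= 3.56

3.56


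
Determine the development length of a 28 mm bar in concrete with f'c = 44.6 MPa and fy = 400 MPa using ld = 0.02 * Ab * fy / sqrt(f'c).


Ab = pi * 28^2 / 4 = 615.752 mm2
ld = 0.02 * 615.752 * 400 / sqrt(44.6)
= 737.6 mm

737.6


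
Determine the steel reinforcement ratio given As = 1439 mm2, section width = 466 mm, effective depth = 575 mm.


rho = As / (b * d)
= 1439 / (466 * 575)
= 0.0054

0.0054


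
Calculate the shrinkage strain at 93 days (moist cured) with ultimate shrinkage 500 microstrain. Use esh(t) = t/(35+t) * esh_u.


esh(93) = 93 / (35 + 93) * 500
= 93 / 128 * 500
= 363.3 microstrain

363.3


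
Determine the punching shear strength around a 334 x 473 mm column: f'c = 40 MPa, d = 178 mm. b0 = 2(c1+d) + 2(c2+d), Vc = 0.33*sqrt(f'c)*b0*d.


b0 = 2*(334 + 178) + 2*(473 + 178) = 2326 mm
Vc = 0.33 * sqrt(40) * 2326 * 178 / 1000
= 864.12 kN

864.12


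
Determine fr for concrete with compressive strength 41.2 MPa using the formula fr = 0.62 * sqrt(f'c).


fr = 0.62 * sqrt(41.2)
= 3.98 MPa

3.98


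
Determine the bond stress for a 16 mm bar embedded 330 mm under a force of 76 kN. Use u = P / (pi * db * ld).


u = P / (pi * db * ld)
= 76 * 1000 / (pi * 16 * 330)
= 4.582 MPa

4.582


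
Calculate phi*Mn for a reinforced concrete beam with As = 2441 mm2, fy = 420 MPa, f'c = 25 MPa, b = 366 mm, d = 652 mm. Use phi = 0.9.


a = As * fy / (0.85 * f'c * b)
= 2441 * 420 / (0.85 * 25 * 366)
= 131.8187 mm
Mn = As * fy * (d - a/2) / 10^6
= 600.8719 kN-m
phi*Mn = 0.9 * 600.8719 = 540.78 kN-m

540.78


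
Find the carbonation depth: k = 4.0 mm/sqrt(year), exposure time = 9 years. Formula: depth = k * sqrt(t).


depth = k * sqrt(t)
= 4.0 * sqrt(9)
= 12.0 mm

12.0


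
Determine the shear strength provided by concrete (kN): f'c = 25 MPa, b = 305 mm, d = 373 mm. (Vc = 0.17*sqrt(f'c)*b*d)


Vc = 0.17 * sqrt(25) * 305 * 373 / 1000
= 96.7 kN

96.7


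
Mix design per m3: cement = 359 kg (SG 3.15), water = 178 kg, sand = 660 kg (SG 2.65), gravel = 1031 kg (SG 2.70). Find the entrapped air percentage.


Vol cement = 359 / (3.15 * 1000) = 0.113968 m3
Vol water = 178 / 1000 = 0.178 m3
Vol sand = 660 / (2.65 * 1000) = 0.249057 m3
Vol gravel = 1031 / (2.70 * 1000) = 0.381852 m3
Total solid + water volume = 0.922877 m3
Air = (1 - 0.922877) * 100 = 7.71%

7.71


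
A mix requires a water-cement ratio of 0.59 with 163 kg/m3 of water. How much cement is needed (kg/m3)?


Cement = water / (w/c)
= 163 / 0.59
= 276.3 kg/m3

276.3


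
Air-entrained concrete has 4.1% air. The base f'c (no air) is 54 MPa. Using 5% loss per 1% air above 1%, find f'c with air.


Strength loss = (4.1 - 1) * 5 = 15.5%
f'c = 54 * (1 - 15.5/100)
= 45.63 MPa

45.63


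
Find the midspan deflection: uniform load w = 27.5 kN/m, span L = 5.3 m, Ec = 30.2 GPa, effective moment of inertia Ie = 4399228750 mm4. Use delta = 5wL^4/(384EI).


Convert: L = 5.3 m = 5300 mm, Ec = 30.2 GPa = 30200 MPa
delta = 5 * 27.5 * 5300^4 / (384 * 30200 * 4399228750)
= 2.13 mm

2.13


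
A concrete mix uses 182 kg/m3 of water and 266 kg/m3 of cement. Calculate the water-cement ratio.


w/c = water / cement
w/c = 182 / 266 = 0.684

0.684


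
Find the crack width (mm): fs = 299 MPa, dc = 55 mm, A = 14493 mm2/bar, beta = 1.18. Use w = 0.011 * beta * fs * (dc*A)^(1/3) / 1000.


w = 0.011 * beta * fs * (dc * A)^(1/3) / 1000
= 0.011 * 1.18 * 299 * (55 * 14493)^(1/3) / 1000
= 0.36 mm

0.36


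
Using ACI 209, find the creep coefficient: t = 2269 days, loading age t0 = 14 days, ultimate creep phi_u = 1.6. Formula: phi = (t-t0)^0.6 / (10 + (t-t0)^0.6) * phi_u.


dt = 2269 - 14 = 2255
phi = 2255^0.6 / (10 + 2255^0.6) * 1.6
= 1.458

1.458


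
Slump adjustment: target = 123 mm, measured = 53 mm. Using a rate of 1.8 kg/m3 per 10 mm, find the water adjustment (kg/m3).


Difference = 123 - 53 = 70 mm
Water adjustment = 70 * 1.8 / 10 = 12.6 kg/m3

12.6


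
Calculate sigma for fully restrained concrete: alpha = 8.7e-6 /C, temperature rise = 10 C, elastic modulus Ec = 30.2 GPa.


sigma = alpha * dT * Ec
= 8.7e-6 * 10 * 30.2 * 1000
= 2.627 MPa

2.627


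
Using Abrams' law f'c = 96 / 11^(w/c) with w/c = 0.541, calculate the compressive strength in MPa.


f'c = 96 / 11^0.541
= 96 / 3.659
= 26.23 MPa

26.23


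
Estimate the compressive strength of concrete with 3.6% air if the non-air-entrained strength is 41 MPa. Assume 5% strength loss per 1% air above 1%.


Strength loss = (3.6 - 1) * 5 = 13.0%
f'c = 41 * (1 - 13.0/100)
= 35.67 MPa

35.67


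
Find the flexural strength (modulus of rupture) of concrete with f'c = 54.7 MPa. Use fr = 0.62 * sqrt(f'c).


fr = 0.62 * sqrt(54.7)
= 4.585 MPa

4.585


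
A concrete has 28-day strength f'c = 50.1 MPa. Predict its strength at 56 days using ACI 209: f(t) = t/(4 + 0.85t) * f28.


f(56) = 56 / (4 + 0.85 * 56) * 50.1
= 56 / 51.6 * 50.1
= 54.37 MPa

54.37


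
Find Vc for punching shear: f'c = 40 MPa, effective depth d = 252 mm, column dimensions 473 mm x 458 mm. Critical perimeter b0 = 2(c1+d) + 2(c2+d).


b0 = 2*(473 + 252) + 2*(458 + 252) = 2870 mm
Vc = 0.33 * sqrt(40) * 2870 * 252 / 1000
= 1509.48 kN

1509.48


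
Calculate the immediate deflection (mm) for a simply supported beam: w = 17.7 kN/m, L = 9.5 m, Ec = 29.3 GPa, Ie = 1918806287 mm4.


Convert: L = 9.5 m = 9500 mm, Ec = 29.3 GPa = 29300 MPa
delta = 5 * 17.7 * 9500^4 / (384 * 29300 * 1918806287)
= 33.39 mm

33.39


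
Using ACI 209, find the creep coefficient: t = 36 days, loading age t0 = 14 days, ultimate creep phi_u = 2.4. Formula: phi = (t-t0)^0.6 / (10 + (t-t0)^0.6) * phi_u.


dt = 36 - 14 = 22
phi = 22^0.6 / (10 + 22^0.6) * 2.4
= 0.936

0.936


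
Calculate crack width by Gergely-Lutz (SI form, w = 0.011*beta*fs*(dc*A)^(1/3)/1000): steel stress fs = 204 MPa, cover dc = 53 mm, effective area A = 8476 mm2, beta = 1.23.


w = 0.011 * beta * fs * (dc * A)^(1/3) / 1000
= 0.011 * 1.23 * 204 * (53 * 8476)^(1/3) / 1000
= 0.211 mm

0.211


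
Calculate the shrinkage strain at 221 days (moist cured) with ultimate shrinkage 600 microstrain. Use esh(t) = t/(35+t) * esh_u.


esh(221) = 221 / (35 + 221) * 600
= 221 / 256 * 600
= 518.0 microstrain

518.0


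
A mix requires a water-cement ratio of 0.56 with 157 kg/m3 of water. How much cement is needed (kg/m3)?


Cement = water / (w/c)
= 157 / 0.56
= 280.4 kg/m3

280.4


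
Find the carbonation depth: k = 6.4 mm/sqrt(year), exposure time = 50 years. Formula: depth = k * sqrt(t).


depth = k * sqrt(t)
= 6.4 * sqrt(50)
= 45.25 mm

45.25


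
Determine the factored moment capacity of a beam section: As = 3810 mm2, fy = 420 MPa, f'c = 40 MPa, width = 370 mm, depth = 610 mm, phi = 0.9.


a = As * fy / (0.85 * f'c * b)
= 3810 * 420 / (0.85 * 40 * 370)
= 127.2019 mm
Mn = As * fy * (d - a/2) / 10^6
= 874.3478 kN-m
phi*Mn = 0.9 * 874.3478 = 786.91 kN-m

786.91


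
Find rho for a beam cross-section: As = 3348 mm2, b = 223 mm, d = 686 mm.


rho = As / (b * d)
= 3348 / (223 * 686)
= 0.0219

0.0219


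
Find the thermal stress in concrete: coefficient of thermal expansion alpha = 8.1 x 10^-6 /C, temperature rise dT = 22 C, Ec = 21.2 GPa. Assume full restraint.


sigma = alpha * dT * Ec
= 8.1e-6 * 22 * 21.2 * 1000
= 3.778 MPa

3.778


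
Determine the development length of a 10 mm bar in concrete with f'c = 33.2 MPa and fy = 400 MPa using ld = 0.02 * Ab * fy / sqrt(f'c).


Ab = pi * 10^2 / 4 = 78.54 mm2
ld = 0.02 * 78.54 * 400 / sqrt(33.2)
= 109.0 mm

109.0


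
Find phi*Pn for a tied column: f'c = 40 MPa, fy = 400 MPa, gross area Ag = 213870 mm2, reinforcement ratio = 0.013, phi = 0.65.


Ast = rho * Ag = 0.013 * 213870 = 2780.31 mm2
phi*Pn = 0.65 * 0.80 * (0.85 * 40 * (213870 - 2780.31) + 400 * 2780.31) / 1000
= 4310.37 kN

4310.37


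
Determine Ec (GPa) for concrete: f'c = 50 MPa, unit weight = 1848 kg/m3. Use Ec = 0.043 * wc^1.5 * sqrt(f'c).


Ec = 0.043 * 1848^1.5 * sqrt(50) / 1000
= 24.15 GPa

24.15


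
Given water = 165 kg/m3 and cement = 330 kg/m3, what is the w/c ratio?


w/c = water / cement
w/c = 165 / 330 = 0.5

0.5


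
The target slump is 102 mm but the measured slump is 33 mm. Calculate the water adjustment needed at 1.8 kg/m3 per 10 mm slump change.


Difference = 102 - 33 = 69 mm
Water adjustment = 69 * 1.8 / 10 = 12.4 kg/m3

12.4


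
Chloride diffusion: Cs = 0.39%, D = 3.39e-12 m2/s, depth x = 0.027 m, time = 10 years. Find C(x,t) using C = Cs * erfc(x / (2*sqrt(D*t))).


t_seconds = 10 * 365.25 * 24 * 3600 = 315576000.0 s
arg = 0.027 / (2 * sqrt(3.39e-12 * 315576000.0))
= 0.4127
erfc(0.4127) = 0.5594
C = 0.39 * 0.5594 = 0.2182%

0.2182


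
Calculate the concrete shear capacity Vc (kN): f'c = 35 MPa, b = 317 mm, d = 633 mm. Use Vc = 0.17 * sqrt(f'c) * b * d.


Vc = 0.17 * sqrt(35) * 317 * 633 / 1000
= 201.81 kN

201.81


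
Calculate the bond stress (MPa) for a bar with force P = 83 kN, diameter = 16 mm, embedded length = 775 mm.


u = P / (pi * db * ld)
= 83 * 1000 / (pi * 16 * 775)
= 2.131 MPa

2.131


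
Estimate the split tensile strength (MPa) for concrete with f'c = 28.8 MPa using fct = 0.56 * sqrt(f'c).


fct = 0.56 * sqrt(28.8)
= 0.56 * 5.367
= 3.005 MPa

3.005


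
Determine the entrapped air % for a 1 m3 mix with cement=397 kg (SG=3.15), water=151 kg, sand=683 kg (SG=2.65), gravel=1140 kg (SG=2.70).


Vol cement = 397 / (3.15 * 1000) = 0.126032 m3
Vol water = 151 / 1000 = 0.151 m3
Vol sand = 683 / (2.65 * 1000) = 0.257736 m3
Vol gravel = 1140 / (2.70 * 1000) = 0.422222 m3
Total solid + water volume = 0.95699 m3
Air = (1 - 0.95699) * 100 = 4.3%

4.3
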